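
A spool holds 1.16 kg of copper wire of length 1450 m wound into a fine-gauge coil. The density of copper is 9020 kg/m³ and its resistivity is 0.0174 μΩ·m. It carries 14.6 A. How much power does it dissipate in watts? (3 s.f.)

ρ = 0.0174 μΩ·m = 1.74×10^-8 Ω·m
A = m/(density·L) = 1.16/(9020×1450) = 8.8692e-08 m²
R = ρL/A = (1.74×10^-8)(1450)/(8.8692e-08) = 284.5 Ω
P = I²R = (14.6)² × 284.5 = 60600 W

60600 W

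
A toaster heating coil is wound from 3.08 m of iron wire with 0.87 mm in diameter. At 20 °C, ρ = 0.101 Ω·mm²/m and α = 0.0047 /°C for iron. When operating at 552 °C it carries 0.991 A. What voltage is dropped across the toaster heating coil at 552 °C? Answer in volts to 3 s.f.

ρ = 0.101 Ω·mm²/m = 1.01×10^-7 Ω·m
A = π(d/2)² = π(4.3500e-04 m)² = 5.945e-07 m²
R₍20₎ = ρL/A = (1.01×10^-7)(3.08)/(5.945e-07) = 0.5233 Ω
R₍552₎ = R₍20₎(1 + αΔT) = 0.5233 × (1 + 0.0047×532) = 1.832 Ω
V = IR = 0.991 × 1.832 = 1.82 V

1.82 V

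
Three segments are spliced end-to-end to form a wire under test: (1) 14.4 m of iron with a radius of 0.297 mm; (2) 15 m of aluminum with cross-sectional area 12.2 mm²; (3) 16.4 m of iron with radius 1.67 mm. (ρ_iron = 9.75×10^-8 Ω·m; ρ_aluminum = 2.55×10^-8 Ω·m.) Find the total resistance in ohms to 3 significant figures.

Seg 1: A = πr² = π(2.9700e-04 m)² = 2.771e-07 m²
R_1 = (9.75×10^-8)(14.4)/(2.771e-07) = 5.066 Ω
Seg 2: A = 12.2 mm² = 1.220e-05 m²
R_2 = (2.55×10^-8)(15)/(1.220e-05) = 0.03135 Ω
Seg 3: A = πr² = π(1.6700e-03 m)² = 8.762e-06 m²
R_3 = (9.75×10^-8)(16.4)/(8.762e-06) = 0.1825 Ω
R_total = R_1 + R_2 + R_3 = 5.28 Ω

5.28 Ω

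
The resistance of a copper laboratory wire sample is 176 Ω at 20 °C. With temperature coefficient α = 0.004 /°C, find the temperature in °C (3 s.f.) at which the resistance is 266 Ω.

148 °C

R = R₀(1 + α(T − T₀)) ⇒ T = T₀ + (R/R₀ − 1)/α
T = 20 + (266/176 − 1)/0.004 = 20 + (0.5114)/0.004 = 148 °C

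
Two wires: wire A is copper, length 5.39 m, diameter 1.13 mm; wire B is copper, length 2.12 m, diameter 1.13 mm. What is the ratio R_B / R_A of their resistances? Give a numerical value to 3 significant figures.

R ∝ ρL/d², so R_B/R_A = (L_B/L_A)
= (2.12/5.39) = 0.393

0.393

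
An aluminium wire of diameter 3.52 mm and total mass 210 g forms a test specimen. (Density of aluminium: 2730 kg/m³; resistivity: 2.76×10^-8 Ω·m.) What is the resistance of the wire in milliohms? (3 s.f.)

A = π(d/2)² = π(1.7600e-03 m)² = 9.7314e-06 m²
L = m/(density·A) = 0.21/(2730×9.7314e-06) = 7.905 m
R = ρL/A = (2.76×10^-8)(7.905)/(9.7314e-06) = 22.4 mΩ

22.4 mΩ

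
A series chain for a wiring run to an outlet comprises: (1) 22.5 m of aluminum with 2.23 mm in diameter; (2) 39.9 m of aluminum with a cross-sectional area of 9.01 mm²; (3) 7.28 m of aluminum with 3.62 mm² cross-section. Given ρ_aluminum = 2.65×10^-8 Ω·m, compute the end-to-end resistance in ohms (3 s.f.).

Seg 1: A = π(d/2)² = π(1.1150e-03 m)² = 3.906e-06 m²
R_1 = (2.65×10^-8)(22.5)/(3.906e-06) = 0.1527 Ω
Seg 2: A = 9.01 mm² = 9.010e-06 m²
R_2 = (2.65×10^-8)(39.9)/(9.010e-06) = 0.1174 Ω
Seg 3: A = 3.62 mm² = 3.620e-06 m²
R_3 = (2.65×10^-8)(7.28)/(3.620e-06) = 0.05329 Ω
R_total = R_1 + R_2 + R_3 = 0.323 Ω

0.323 Ω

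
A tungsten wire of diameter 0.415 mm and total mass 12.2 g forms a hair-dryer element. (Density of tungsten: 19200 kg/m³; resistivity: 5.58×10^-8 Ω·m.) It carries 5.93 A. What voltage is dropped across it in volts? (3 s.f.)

11.5 V

A = π(d/2)² = π(2.0750e-04 m)² = 1.3527e-07 m²
L = m/(density·A) = 0.0122/(19200×1.3527e-07) = 4.698 m
R = ρL/A = (5.58×10^-8)(4.698)/(1.3527e-07) = 1.938 Ω
V = IR = 5.93 × 1.938 = 11.5 V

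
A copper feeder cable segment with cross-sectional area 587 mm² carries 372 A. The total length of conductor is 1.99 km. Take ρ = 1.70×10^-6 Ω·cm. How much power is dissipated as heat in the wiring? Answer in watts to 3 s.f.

7980 W

ρ = 1.70×10^-6 Ω·cm = 1.70×10^-8 Ω·m
A = 587 mm² = 5.870e-04 m²
R = ρL/A = (1.70×10^-8)(1990)/(5.870e-04) = 0.05763 Ω
P = I²R = (372)² × 0.05763 = 7980 W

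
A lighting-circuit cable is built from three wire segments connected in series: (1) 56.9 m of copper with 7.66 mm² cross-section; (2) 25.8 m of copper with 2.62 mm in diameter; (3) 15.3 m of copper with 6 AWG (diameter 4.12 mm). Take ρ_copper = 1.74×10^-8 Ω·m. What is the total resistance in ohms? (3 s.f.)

0.232 Ω

Seg 1: A = 7.66 mm² = 7.660e-06 m²
R_1 = (1.74×10^-8)(56.9)/(7.660e-06) = 0.1293 Ω
Seg 2: A = π(d/2)² = π(1.3100e-03 m)² = 5.391e-06 m²
R_2 = (1.74×10^-8)(25.8)/(5.391e-06) = 0.08327 Ω
Seg 3: A = π(4.12/2 mm)² = π(2.0600e-03 m)² = 1.333e-05 m²
R_3 = (1.74×10^-8)(15.3)/(1.333e-05) = 0.01997 Ω
R_total = R_1 + R_2 + R_3 = 0.232 Ω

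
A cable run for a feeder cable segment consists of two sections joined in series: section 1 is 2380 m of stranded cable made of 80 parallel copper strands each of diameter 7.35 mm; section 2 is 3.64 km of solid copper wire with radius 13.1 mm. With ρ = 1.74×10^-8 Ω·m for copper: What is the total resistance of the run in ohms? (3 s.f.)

0.130 Ω

Section 1: A_strand = π(3.6750e-03)² = 4.243e-05 m²; R₁ = ρL/(N·A_s) = (1.74×10^-8)(2380)/(80×4.243e-05) = 0.0122 Ω
Section 2: A = πr² = π(1.3100e-02 m)² = 5.391e-04 m²
R₂ = (1.74×10^-8)(3640)/(5.391e-04) = 0.1175 Ω
R = R₁ + R₂ = 0.130 Ω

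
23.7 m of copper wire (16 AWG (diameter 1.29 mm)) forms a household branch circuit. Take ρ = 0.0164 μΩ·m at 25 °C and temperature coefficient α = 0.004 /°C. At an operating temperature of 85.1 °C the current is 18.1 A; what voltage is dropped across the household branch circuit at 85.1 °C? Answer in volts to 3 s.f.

6.68 V

ρ = 0.0164 μΩ·m = 1.64×10^-8 Ω·m
A = π(1.29/2 mm)² = π(6.4500e-04 m)² = 1.307e-06 m²
R₍25₎ = ρL/A = (1.64×10^-8)(23.7)/(1.307e-06) = 0.2974 Ω
R₍85.1₎ = R₍25₎(1 + αΔT) = 0.2974 × (1 + 0.004×60.1) = 0.3689 Ω
V = IR = 18.1 × 0.3689 = 6.68 V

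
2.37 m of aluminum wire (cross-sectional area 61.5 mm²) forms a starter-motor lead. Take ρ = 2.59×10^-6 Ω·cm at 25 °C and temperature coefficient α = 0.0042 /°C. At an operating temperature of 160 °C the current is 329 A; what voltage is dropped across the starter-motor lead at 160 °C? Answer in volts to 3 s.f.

0.515 V

ρ = 2.59×10^-6 Ω·cm = 2.59×10^-8 Ω·m
A = 61.5 mm² = 6.150e-05 m²
R₍25₎ = ρL/A = (2.59×10^-8)(2.37)/(6.150e-05) = 9.981×10^-4 Ω
R₍160₎ = R₍25₎(1 + αΔT) = 9.981×10^-4 × (1 + 0.0042×135) = 0.001564 Ω
V = IR = 329 × 0.001564 = 0.515 V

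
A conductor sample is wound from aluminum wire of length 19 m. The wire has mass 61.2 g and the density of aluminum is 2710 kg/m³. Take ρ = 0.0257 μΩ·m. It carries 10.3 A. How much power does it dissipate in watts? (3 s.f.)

ρ = 0.0257 μΩ·m = 2.57×10^-8 Ω·m
A = m/(density·L) = 0.0612/(2710×19) = 1.1886e-06 m²
R = ρL/A = (2.57×10^-8)(19)/(1.1886e-06) = 0.4108 Ω
P = I²R = (10.3)² × 0.4108 = 43.6 W

43.6 W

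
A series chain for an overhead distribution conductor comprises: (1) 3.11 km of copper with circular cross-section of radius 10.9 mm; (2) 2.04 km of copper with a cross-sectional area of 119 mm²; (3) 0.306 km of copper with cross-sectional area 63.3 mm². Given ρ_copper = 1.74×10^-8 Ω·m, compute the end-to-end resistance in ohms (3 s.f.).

0.527 Ω

Seg 1: A = πr² = π(1.0900e-02 m)² = 3.733e-04 m²
R_1 = (1.74×10^-8)(3110)/(3.733e-04) = 0.145 Ω
Seg 2: A = 119 mm² = 1.190e-04 m²
R_2 = (1.74×10^-8)(2040)/(1.190e-04) = 0.2983 Ω
Seg 3: A = 63.3 mm² = 6.330e-05 m²
R_3 = (1.74×10^-8)(306)/(6.330e-05) = 0.08411 Ω
R_total = R_1 + R_2 + R_3 = 0.527 Ω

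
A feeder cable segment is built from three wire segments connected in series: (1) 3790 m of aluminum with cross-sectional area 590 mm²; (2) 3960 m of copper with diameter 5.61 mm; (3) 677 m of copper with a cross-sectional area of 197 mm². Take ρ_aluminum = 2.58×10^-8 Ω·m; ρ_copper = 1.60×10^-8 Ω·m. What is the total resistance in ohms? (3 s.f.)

2.78 Ω

Seg 1: A = 590 mm² = 5.900e-04 m²
R_1 = (2.58×10^-8)(3790)/(5.900e-04) = 0.1657 Ω
Seg 2: A = π(d/2)² = π(2.8050e-03 m)² = 2.472e-05 m²
R_2 = (1.60×10^-8)(3960)/(2.472e-05) = 2.563 Ω
Seg 3: A = 197 mm² = 1.970e-04 m²
R_3 = (1.60×10^-8)(677)/(1.970e-04) = 0.05498 Ω
R_total = R_1 + R_2 + R_3 = 2.78 Ω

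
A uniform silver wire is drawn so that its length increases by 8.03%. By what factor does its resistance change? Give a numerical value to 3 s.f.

k = 1 + 8.03/100 = 1.08; volume constant ⇒ A' = A/k, so R' = k²R.
Factor = 1.17

1.17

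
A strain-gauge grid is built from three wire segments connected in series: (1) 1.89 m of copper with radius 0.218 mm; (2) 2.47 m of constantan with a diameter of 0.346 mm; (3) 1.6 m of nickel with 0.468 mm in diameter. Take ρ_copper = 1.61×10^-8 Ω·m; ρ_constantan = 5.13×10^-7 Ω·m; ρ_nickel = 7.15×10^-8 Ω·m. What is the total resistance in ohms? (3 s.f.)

Seg 1: A = πr² = π(2.1800e-04 m)² = 1.493e-07 m²
R_1 = (1.61×10^-8)(1.89)/(1.493e-07) = 0.2038 Ω
Seg 2: A = π(d/2)² = π(1.7300e-04 m)² = 9.402e-08 m²
R_2 = (5.13×10^-7)(2.47)/(9.402e-08) = 13.48 Ω
Seg 3: A = π(d/2)² = π(2.3400e-04 m)² = 1.720e-07 m²
R_3 = (7.15×10^-8)(1.6)/(1.720e-07) = 0.665 Ω
R_total = R_1 + R_2 + R_3 = 14.3 Ω

14.3 Ω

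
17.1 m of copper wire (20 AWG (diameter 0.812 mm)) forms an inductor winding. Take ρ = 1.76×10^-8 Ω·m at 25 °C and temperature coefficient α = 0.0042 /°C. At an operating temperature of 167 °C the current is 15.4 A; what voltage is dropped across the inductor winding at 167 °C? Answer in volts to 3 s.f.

A = π(0.812/2 mm)² = π(4.0600e-04 m)² = 5.178e-07 m²
R₍25₎ = ρL/A = (1.76×10^-8)(17.1)/(5.178e-07) = 0.5812 Ω
R₍167₎ = R₍25₎(1 + αΔT) = 0.5812 × (1 + 0.0042×142) = 0.9278 Ω
V = IR = 15.4 × 0.9278 = 14.3 V

14.3 V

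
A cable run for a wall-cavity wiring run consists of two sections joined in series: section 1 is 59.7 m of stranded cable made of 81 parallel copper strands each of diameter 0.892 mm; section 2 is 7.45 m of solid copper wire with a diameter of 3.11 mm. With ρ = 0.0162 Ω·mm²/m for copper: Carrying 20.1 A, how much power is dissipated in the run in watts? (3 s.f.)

ρ = 0.0162 Ω·mm²/m = 1.62×10^-8 Ω·m
Section 1: A_strand = π(4.4600e-04)² = 6.249e-07 m²; R₁ = ρL/(N·A_s) = (1.62×10^-8)(59.7)/(81×6.249e-07) = 0.01911 Ω
Section 2: A = π(d/2)² = π(1.5550e-03 m)² = 7.596e-06 m²
R₂ = (1.62×10^-8)(7.45)/(7.596e-06) = 0.01589 Ω
R = R₁ + R₂ = 0.03499 Ω
P = I²R = (20.1)² × 0.03499 = 14.1 W

14.1 W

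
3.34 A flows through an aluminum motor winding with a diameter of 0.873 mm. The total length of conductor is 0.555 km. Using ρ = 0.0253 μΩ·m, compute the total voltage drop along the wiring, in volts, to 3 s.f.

78.4 V

ρ = 0.0253 μΩ·m = 2.53×10^-8 Ω·m
A = π(d/2)² = π(4.3650e-04 m)² = 5.986e-07 m²
R = ρL/A = (2.53×10^-8)(555)/(5.986e-07) = 23.46 Ω
V = IR = 3.34 × 23.46 = 78.4 V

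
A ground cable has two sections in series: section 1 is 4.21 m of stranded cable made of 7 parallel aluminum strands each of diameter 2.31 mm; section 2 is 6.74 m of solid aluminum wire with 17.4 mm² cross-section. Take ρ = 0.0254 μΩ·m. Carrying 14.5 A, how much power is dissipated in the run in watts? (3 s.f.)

2.83 W

ρ = 0.0254 μΩ·m = 2.54×10^-8 Ω·m
Section 1: A_strand = π(1.1550e-03)² = 4.191e-06 m²; R₁ = ρL/(N·A_s) = (2.54×10^-8)(4.21)/(7×4.191e-06) = 0.003645 Ω
Section 2: A = 17.4 mm² = 1.740e-05 m²
R₂ = (2.54×10^-8)(6.74)/(1.740e-05) = 0.009839 Ω
R = R₁ + R₂ = 0.01348 Ω
P = I²R = (14.5)² × 0.01348 = 2.83 W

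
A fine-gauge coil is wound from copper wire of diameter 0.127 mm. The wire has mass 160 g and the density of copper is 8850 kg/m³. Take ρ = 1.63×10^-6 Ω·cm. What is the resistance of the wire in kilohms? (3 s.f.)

1.84 kΩ

ρ = 1.63×10^-6 Ω·cm = 1.63×10^-8 Ω·m
A = π(d/2)² = π(6.3500e-05 m)² = 1.2668e-08 m²
L = m/(density·A) = 0.16/(8850×1.2668e-08) = 1427 m
R = ρL/A = (1.63×10^-8)(1427)/(1.2668e-08) = 1.84 kΩ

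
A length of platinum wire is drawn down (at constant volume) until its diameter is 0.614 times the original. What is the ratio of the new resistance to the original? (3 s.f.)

7.04

Volume constant ⇒ L' = L/r² with r = 0.614. R' = ρL'/A' = ρ(L/r²)/(πr²d₀²/4) = R/r⁴.
Factor = 7.04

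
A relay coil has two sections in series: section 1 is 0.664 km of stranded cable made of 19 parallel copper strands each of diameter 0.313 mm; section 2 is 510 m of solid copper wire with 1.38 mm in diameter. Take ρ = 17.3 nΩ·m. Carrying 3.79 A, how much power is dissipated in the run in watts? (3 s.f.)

198 W

ρ = 17.3 nΩ·m = 1.73×10^-8 Ω·m
Section 1: A_strand = π(1.5650e-04)² = 7.694e-08 m²; R₁ = ρL/(N·A_s) = (1.73×10^-8)(664)/(19×7.694e-08) = 7.857 Ω
Section 2: A = π(d/2)² = π(6.9000e-04 m)² = 1.496e-06 m²
R₂ = (1.73×10^-8)(510)/(1.496e-06) = 5.899 Ω
R = R₁ + R₂ = 13.76 Ω
P = I²R = (3.79)² × 13.76 = 198 W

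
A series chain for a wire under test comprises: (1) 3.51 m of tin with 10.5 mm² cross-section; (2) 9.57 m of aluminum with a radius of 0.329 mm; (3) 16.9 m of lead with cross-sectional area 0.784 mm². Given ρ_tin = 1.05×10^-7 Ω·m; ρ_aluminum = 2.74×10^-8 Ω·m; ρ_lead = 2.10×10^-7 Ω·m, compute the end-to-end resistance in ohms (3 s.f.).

Seg 1: A = 10.5 mm² = 1.050e-05 m²
R_1 = (1.05×10^-7)(3.51)/(1.050e-05) = 0.0351 Ω
Seg 2: A = πr² = π(3.2900e-04 m)² = 3.400e-07 m²
R_2 = (2.74×10^-8)(9.57)/(3.400e-07) = 0.7711 Ω
Seg 3: A = 0.784 mm² = 7.840e-07 m²
R_3 = (2.10×10^-7)(16.9)/(7.840e-07) = 4.527 Ω
R_total = R_1 + R_2 + R_3 = 5.33 Ω

5.33 Ω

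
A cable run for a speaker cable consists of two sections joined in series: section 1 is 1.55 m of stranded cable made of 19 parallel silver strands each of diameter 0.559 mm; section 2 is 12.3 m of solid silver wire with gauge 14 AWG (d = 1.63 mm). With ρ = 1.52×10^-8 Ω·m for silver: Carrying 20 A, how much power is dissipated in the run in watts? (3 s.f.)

37.9 W

Section 1: A_strand = π(2.7950e-04)² = 2.454e-07 m²; R₁ = ρL/(N·A_s) = (1.52×10^-8)(1.55)/(19×2.454e-07) = 0.005053 Ω
Section 2: A = π(1.63/2 mm)² = π(8.1500e-04 m)² = 2.087e-06 m²
R₂ = (1.52×10^-8)(12.3)/(2.087e-06) = 0.08959 Ω
R = R₁ + R₂ = 0.09465 Ω
P = I²R = (20)² × 0.09465 = 37.9 W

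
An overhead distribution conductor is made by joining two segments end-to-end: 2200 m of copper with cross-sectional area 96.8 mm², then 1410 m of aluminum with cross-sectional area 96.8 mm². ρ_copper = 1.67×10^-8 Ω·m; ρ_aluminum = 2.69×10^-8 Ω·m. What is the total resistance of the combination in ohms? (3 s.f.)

Segment 1: A = 96.8 mm² = 9.680e-05 m²
R₁ = ρL/A = (1.67×10^-8)(2200)/(9.680e-05) = 0.3795 Ω
R₂ = (2.69×10^-8)(1410)/(9.680e-05) = 0.3918 Ω
R = R₁ + R₂ = 0.771 Ω

0.771 Ω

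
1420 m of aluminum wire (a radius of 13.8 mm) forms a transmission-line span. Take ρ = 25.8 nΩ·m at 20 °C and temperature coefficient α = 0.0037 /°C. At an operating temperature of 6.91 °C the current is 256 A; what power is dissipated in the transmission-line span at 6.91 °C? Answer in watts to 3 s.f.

3820 W

ρ = 25.8 nΩ·m = 2.58×10^-8 Ω·m
A = πr² = π(1.3800e-02 m)² = 5.983e-04 m²
R₍20₎ = ρL/A = (2.58×10^-8)(1420)/(5.983e-04) = 0.06124 Ω
R₍6.91₎ = R₍20₎(1 + αΔT) = 0.06124 × (1 + 0.0037×-13.1) = 0.05827 Ω
P = I²R = (256)² × 0.05827 = 3820 W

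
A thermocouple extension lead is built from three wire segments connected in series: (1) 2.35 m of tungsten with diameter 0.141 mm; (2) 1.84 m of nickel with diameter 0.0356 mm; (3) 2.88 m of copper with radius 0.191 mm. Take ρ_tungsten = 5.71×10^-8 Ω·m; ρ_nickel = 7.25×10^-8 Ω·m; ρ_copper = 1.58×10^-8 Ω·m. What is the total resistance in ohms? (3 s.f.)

Seg 1: A = π(d/2)² = π(7.0500e-05 m)² = 1.561e-08 m²
R_1 = (5.71×10^-8)(2.35)/(1.561e-08) = 8.594 Ω
Seg 2: A = π(d/2)² = π(1.7800e-05 m)² = 9.954e-10 m²
R_2 = (7.25×10^-8)(1.84)/(9.954e-10) = 134 Ω
Seg 3: A = πr² = π(1.9100e-04 m)² = 1.146e-07 m²
R_3 = (1.58×10^-8)(2.88)/(1.146e-07) = 0.397 Ω
R_total = R_1 + R_2 + R_3 = 143 Ω

143 Ω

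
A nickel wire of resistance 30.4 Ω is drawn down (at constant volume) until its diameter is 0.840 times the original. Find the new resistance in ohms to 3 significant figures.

61.1 Ω

Volume constant ⇒ L' = L/r² with r = 0.84. R' = ρL'/A' = ρ(L/r²)/(πr²d₀²/4) = R/r⁴.
R' = 2.009 × 30.4 = 61.1 Ω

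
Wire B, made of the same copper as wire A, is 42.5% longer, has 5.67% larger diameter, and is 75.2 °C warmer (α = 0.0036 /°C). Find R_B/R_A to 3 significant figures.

1.62

R ∝ ρL/d² with ρ ∝ (1+αΔT), so R_B/R_A = (1 + 42.5/100) × (1 + 5.67/100)⁻² × (1 + 0.0036×75.2)
= 1.425 × 0.8956 × 1.271 = 1.62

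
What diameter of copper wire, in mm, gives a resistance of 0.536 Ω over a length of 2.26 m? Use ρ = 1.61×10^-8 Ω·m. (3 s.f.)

0.294 mm

A = ρL/R = (1.61×10^-8)(2.26)/(0.536) = 6.788e-08 m²
d = 2√(A/π) = 2.940e-04 m = 0.294 mm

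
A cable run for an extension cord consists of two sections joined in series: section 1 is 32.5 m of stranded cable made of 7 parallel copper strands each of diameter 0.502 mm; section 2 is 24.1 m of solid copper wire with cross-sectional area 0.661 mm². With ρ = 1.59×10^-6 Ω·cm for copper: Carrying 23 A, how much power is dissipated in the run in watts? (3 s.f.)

ρ = 1.59×10^-6 Ω·cm = 1.59×10^-8 Ω·m
Section 1: A_strand = π(2.5100e-04)² = 1.979e-07 m²; R₁ = ρL/(N·A_s) = (1.59×10^-8)(32.5)/(7×1.979e-07) = 0.373 Ω
Section 2: A = 0.661 mm² = 6.610e-07 m²
R₂ = (1.59×10^-8)(24.1)/(6.610e-07) = 0.5797 Ω
R = R₁ + R₂ = 0.9527 Ω
P = I²R = (23)² × 0.9527 = 504 W

504 W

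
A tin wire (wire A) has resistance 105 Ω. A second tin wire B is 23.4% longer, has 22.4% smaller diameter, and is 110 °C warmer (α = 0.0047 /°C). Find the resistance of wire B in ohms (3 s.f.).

R ∝ ρL/d² with ρ ∝ (1+αΔT), so R_B/R_A = (1 + 23.4/100) × (1 − 22.4/100)⁻² × (1 + 0.0047×110)
= 1.234 × 1.661 × 1.517 = 3.109
R_B = 3.109 × 105 = 326 Ω

326 Ω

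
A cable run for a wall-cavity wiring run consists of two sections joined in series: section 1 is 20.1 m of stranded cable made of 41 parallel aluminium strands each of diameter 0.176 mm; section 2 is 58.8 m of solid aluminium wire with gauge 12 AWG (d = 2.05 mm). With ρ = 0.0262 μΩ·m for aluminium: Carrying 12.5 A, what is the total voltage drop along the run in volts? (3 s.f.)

ρ = 0.0262 μΩ·m = 2.62×10^-8 Ω·m
Section 1: A_strand = π(8.8000e-05)² = 2.433e-08 m²; R₁ = ρL/(N·A_s) = (2.62×10^-8)(20.1)/(41×2.433e-08) = 0.528 Ω
Section 2: A = π(2.05/2 mm)² = π(1.0250e-03 m)² = 3.301e-06 m²
R₂ = (2.62×10^-8)(58.8)/(3.301e-06) = 0.4667 Ω
R = R₁ + R₂ = 0.9947 Ω
V = IR = 12.5 × 0.9947 = 12.4 V

12.4 V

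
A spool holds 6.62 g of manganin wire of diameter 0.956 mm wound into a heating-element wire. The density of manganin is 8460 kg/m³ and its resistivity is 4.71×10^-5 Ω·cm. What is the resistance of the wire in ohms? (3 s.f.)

0.715 Ω

ρ = 4.71×10^-5 Ω·cm = 4.71×10^-7 Ω·m
A = π(d/2)² = π(4.7800e-04 m)² = 7.1780e-07 m²
L = m/(density·A) = 0.00662/(8460×7.1780e-07) = 1.09 m
R = ρL/A = (4.71×10^-7)(1.09)/(7.1780e-07) = 0.715 Ω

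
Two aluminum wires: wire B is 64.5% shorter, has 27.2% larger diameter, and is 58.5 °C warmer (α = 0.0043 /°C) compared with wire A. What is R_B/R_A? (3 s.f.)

R ∝ ρL/d² with ρ ∝ (1+αΔT), so R_B/R_A = (1 − 64.5/100) × (1 + 27.2/100)⁻² × (1 + 0.0043×58.5)
= 0.355 × 0.618 × 1.252 = 0.275

0.275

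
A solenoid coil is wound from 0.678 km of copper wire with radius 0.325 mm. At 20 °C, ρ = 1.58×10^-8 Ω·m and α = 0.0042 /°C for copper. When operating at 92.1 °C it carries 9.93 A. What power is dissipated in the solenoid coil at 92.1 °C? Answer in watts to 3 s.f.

A = πr² = π(3.2500e-04 m)² = 3.318e-07 m²
R₍20₎ = ρL/A = (1.58×10^-8)(678)/(3.318e-07) = 32.28 Ω
R₍92.1₎ = R₍20₎(1 + αΔT) = 32.28 × (1 + 0.0042×72.1) = 42.06 Ω
P = I²R = (9.93)² × 42.06 = 4150 W

4150 W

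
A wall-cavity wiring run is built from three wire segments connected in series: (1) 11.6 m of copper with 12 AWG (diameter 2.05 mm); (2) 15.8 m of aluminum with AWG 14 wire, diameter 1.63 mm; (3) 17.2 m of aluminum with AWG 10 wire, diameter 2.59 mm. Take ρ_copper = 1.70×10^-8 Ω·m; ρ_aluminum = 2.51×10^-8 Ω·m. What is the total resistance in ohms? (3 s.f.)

0.332 Ω

Seg 1: A = π(2.05/2 mm)² = π(1.0250e-03 m)² = 3.301e-06 m²
R_1 = (1.70×10^-8)(11.6)/(3.301e-06) = 0.05975 Ω
Seg 2: A = π(1.63/2 mm)² = π(8.1500e-04 m)² = 2.087e-06 m²
R_2 = (2.51×10^-8)(15.8)/(2.087e-06) = 0.19 Ω
Seg 3: A = π(2.59/2 mm)² = π(1.2950e-03 m)² = 5.269e-06 m²
R_3 = (2.51×10^-8)(17.2)/(5.269e-06) = 0.08194 Ω
R_total = R_1 + R_2 + R_3 = 0.332 Ω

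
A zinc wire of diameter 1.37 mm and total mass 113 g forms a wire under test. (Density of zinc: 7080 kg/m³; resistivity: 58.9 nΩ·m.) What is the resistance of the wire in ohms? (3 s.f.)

0.433 Ω

ρ = 58.9 nΩ·m = 5.89×10^-8 Ω·m
A = π(d/2)² = π(6.8500e-04 m)² = 1.4741e-06 m²
L = m/(density·A) = 0.113/(7080×1.4741e-06) = 10.83 m
R = ρL/A = (5.89×10^-8)(10.83)/(1.4741e-06) = 0.433 Ω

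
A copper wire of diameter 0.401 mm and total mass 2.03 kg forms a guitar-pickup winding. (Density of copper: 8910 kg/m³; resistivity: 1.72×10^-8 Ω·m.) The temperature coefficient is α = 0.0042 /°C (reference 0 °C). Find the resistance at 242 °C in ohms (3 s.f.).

495 Ω

A = π(d/2)² = π(2.0050e-04 m)² = 1.2629e-07 m²
L = m/(density·A) = 2.03/(8910×1.2629e-07) = 1804 m
R = ρL/A = (1.72×10^-8)(1804)/(1.2629e-07) = 245.7 Ω
R(242 °C) = 245.7 × (1 + 0.0042×242) = 495 Ω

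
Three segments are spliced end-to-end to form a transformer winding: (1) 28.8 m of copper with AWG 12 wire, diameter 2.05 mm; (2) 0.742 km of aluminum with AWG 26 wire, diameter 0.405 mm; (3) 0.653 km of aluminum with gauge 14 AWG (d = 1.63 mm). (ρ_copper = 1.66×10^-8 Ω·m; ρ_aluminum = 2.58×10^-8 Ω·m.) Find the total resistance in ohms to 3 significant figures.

157 Ω

Seg 1: A = π(2.05/2 mm)² = π(1.0250e-03 m)² = 3.301e-06 m²
R_1 = (1.66×10^-8)(28.8)/(3.301e-06) = 0.1448 Ω
Seg 2: A = π(0.405/2 mm)² = π(2.0250e-04 m)² = 1.288e-07 m²
R_2 = (2.58×10^-8)(742)/(1.288e-07) = 148.6 Ω
Seg 3: A = π(1.63/2 mm)² = π(8.1500e-04 m)² = 2.087e-06 m²
R_3 = (2.58×10^-8)(653)/(2.087e-06) = 8.074 Ω
R_total = R_1 + R_2 + R_3 = 157 Ω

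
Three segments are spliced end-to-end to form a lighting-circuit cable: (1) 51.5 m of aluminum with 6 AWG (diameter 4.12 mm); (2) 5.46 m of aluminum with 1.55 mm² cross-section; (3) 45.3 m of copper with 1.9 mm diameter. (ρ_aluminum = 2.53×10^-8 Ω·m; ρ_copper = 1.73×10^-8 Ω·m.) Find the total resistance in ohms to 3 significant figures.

Seg 1: A = π(4.12/2 mm)² = π(2.0600e-03 m)² = 1.333e-05 m²
R_1 = (2.53×10^-8)(51.5)/(1.333e-05) = 0.09773 Ω
Seg 2: A = 1.55 mm² = 1.550e-06 m²
R_2 = (2.53×10^-8)(5.46)/(1.550e-06) = 0.08912 Ω
Seg 3: A = π(d/2)² = π(9.5000e-04 m)² = 2.835e-06 m²
R_3 = (1.73×10^-8)(45.3)/(2.835e-06) = 0.2764 Ω
R_total = R_1 + R_2 + R_3 = 0.463 Ω

0.463 Ω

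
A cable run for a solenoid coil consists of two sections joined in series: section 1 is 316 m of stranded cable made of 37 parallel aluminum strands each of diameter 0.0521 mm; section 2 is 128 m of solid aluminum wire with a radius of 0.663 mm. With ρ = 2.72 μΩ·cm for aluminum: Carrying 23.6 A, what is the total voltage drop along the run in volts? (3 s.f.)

2630 V

ρ = 2.72 μΩ·cm = 2.72×10^-8 Ω·m
Section 1: A_strand = π(2.6050e-05)² = 2.132e-09 m²; R₁ = ρL/(N·A_s) = (2.72×10^-8)(316)/(37×2.132e-09) = 109 Ω
Section 2: A = πr² = π(6.6300e-04 m)² = 1.381e-06 m²
R₂ = (2.72×10^-8)(128)/(1.381e-06) = 2.521 Ω
R = R₁ + R₂ = 111.5 Ω
V = IR = 23.6 × 111.5 = 2630 V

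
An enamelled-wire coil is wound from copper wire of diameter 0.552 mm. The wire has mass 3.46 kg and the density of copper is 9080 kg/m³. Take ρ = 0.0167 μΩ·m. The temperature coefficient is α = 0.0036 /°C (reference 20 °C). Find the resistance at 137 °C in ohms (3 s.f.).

ρ = 0.0167 μΩ·m = 1.67×10^-8 Ω·m
A = π(d/2)² = π(2.7600e-04 m)² = 2.3931e-07 m²
L = m/(density·A) = 3.46/(9080×2.3931e-07) = 1592 m
R = ρL/A = (1.67×10^-8)(1592)/(2.3931e-07) = 111.1 Ω
R(137 °C) = 111.1 × (1 + 0.0036×117) = 158 Ω

158 Ω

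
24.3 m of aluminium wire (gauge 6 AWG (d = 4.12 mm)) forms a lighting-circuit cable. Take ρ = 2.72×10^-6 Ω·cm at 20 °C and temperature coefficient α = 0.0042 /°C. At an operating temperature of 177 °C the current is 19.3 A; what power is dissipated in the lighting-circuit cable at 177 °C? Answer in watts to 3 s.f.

30.6 W

ρ = 2.72×10^-6 Ω·cm = 2.72×10^-8 Ω·m
A = π(4.12/2 mm)² = π(2.0600e-03 m)² = 1.333e-05 m²
R₍20₎ = ρL/A = (2.72×10^-8)(24.3)/(1.333e-05) = 0.04958 Ω
R₍177₎ = R₍20₎(1 + αΔT) = 0.04958 × (1 + 0.0042×157) = 0.08227 Ω
P = I²R = (19.3)² × 0.08227 = 30.6 W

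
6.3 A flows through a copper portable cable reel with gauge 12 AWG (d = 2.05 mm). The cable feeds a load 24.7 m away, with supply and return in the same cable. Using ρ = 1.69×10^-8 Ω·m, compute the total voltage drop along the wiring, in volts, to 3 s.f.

A = π(2.05/2 mm)² = π(1.0250e-03 m)² = 3.301e-06 m²
Total conductor length (both ways) L = 2 × 24.7 = 49.4 m
R = ρL/A = (1.69×10^-8)(49.4)/(3.301e-06) = 0.2529 Ω
V = IR = 6.3 × 0.2529 = 1.59 V

1.59 V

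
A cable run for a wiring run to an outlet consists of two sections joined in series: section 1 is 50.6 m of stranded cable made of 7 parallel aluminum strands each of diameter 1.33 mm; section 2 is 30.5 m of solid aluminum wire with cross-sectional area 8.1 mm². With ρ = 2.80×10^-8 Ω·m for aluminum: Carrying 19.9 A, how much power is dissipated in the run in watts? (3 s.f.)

Section 1: A_strand = π(6.6500e-04)² = 1.389e-06 m²; R₁ = ρL/(N·A_s) = (2.80×10^-8)(50.6)/(7×1.389e-06) = 0.1457 Ω
Section 2: A = 8.1 mm² = 8.100e-06 m²
R₂ = (2.80×10^-8)(30.5)/(8.100e-06) = 0.1054 Ω
R = R₁ + R₂ = 0.2511 Ω
P = I²R = (19.9)² × 0.2511 = 99.4 W

99.4 W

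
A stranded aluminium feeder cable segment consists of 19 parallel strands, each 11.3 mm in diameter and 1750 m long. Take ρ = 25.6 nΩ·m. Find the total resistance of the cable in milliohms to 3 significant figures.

23.5 mΩ

ρ = 25.6 nΩ·m = 2.56×10^-8 Ω·m
A_strand = π(5.6500e-03 m)² = 1.003e-04 m²
R_strand = ρL/A = (2.56×10^-8)(1750)/(1.003e-04) = 0.4467 Ω
R_total = R_strand/N = 0.4467/19 = 23.5 mΩ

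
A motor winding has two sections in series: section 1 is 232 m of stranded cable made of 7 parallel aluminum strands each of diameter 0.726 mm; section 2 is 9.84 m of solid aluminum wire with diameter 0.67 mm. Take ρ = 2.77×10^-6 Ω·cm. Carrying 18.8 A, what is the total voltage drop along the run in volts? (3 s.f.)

56.2 V

ρ = 2.77×10^-6 Ω·cm = 2.77×10^-8 Ω·m
Section 1: A_strand = π(3.6300e-04)² = 4.140e-07 m²; R₁ = ρL/(N·A_s) = (2.77×10^-8)(232)/(7×4.140e-07) = 2.218 Ω
Section 2: A = π(d/2)² = π(3.3500e-04 m)² = 3.526e-07 m²
R₂ = (2.77×10^-8)(9.84)/(3.526e-07) = 0.7731 Ω
R = R₁ + R₂ = 2.991 Ω
V = IR = 18.8 × 2.991 = 56.2 V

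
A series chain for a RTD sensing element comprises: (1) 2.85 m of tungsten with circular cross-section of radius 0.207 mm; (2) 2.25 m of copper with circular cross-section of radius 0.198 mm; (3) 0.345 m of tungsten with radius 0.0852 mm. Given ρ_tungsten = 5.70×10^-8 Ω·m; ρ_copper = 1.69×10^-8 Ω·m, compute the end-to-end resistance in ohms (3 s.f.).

Seg 1: A = πr² = π(2.0700e-04 m)² = 1.346e-07 m²
R_1 = (5.70×10^-8)(2.85)/(1.346e-07) = 1.207 Ω
Seg 2: A = πr² = π(1.9800e-04 m)² = 1.232e-07 m²
R_2 = (1.69×10^-8)(2.25)/(1.232e-07) = 0.3087 Ω
Seg 3: A = πr² = π(8.5200e-05 m)² = 2.280e-08 m²
R_3 = (5.70×10^-8)(0.345)/(2.280e-08) = 0.8623 Ω
R_total = R_1 + R_2 + R_3 = 2.38 Ω

2.38 Ω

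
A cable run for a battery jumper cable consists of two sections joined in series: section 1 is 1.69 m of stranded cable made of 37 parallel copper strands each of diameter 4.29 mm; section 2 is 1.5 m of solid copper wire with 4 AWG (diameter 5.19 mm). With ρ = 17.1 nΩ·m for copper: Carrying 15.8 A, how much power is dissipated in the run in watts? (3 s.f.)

ρ = 17.1 nΩ·m = 1.71×10^-8 Ω·m
Section 1: A_strand = π(2.1450e-03)² = 1.445e-05 m²; R₁ = ρL/(N·A_s) = (1.71×10^-8)(1.69)/(37×1.445e-05) = 5.404×10^-5 Ω
Section 2: A = π(5.19/2 mm)² = π(2.5950e-03 m)² = 2.116e-05 m²
R₂ = (1.71×10^-8)(1.5)/(2.116e-05) = 0.001212 Ω
R = R₁ + R₂ = 0.001266 Ω
P = I²R = (15.8)² × 0.001266 = 0.316 W

0.316 W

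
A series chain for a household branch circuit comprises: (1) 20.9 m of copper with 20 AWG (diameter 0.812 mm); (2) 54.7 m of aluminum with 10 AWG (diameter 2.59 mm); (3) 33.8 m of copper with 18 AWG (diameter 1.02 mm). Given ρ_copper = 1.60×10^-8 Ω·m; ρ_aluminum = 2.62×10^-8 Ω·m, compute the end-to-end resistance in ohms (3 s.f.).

Seg 1: A = π(0.812/2 mm)² = π(4.0600e-04 m)² = 5.178e-07 m²
R_1 = (1.60×10^-8)(20.9)/(5.178e-07) = 0.6457 Ω
Seg 2: A = π(2.59/2 mm)² = π(1.2950e-03 m)² = 5.269e-06 m²
R_2 = (2.62×10^-8)(54.7)/(5.269e-06) = 0.272 Ω
Seg 3: A = π(1.02/2 mm)² = π(5.1000e-04 m)² = 8.171e-07 m²
R_3 = (1.60×10^-8)(33.8)/(8.171e-07) = 0.6618 Ω
R_total = R_1 + R_2 + R_3 = 1.58 Ω

1.58 Ω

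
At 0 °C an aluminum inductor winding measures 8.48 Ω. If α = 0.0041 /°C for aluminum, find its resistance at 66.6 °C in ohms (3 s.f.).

10.8 Ω

ΔT = 66.6 − 0 = 66.6 °C
R = R₀(1 + αΔT) = 8.48 × (1 + 0.0041×66.6) = 8.48 × 1.273 = 10.8 Ω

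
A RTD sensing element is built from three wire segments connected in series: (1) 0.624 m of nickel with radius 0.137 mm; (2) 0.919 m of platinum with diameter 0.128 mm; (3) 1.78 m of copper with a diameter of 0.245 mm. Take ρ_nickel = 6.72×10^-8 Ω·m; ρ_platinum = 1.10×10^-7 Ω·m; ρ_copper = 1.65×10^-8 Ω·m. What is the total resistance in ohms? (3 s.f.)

9.19 Ω

Seg 1: A = πr² = π(1.3700e-04 m)² = 5.896e-08 m²
R_1 = (6.72×10^-8)(0.624)/(5.896e-08) = 0.7112 Ω
Seg 2: A = π(d/2)² = π(6.4000e-05 m)² = 1.287e-08 m²
R_2 = (1.10×10^-7)(0.919)/(1.287e-08) = 7.856 Ω
Seg 3: A = π(d/2)² = π(1.2250e-04 m)² = 4.714e-08 m²
R_3 = (1.65×10^-8)(1.78)/(4.714e-08) = 0.623 Ω
R_total = R_1 + R_2 + R_3 = 9.19 Ω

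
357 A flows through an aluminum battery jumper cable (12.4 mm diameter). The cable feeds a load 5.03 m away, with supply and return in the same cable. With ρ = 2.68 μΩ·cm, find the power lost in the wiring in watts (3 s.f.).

ρ = 2.68 μΩ·cm = 2.68×10^-8 Ω·m
A = π(d/2)² = π(6.2000e-03 m)² = 1.208e-04 m²
Total conductor length (both ways) L = 2 × 5.03 = 10.06 m
R = ρL/A = (2.68×10^-8)(10.06)/(1.208e-04) = 0.002233 Ω
P = I²R = (357)² × 0.002233 = 285 W

285 W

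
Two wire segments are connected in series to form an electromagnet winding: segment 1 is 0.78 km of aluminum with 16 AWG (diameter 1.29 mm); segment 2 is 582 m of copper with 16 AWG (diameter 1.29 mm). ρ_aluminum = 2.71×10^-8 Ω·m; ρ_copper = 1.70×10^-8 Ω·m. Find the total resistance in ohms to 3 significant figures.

Segment 1: A = π(1.29/2 mm)² = π(6.4500e-04 m)² = 1.307e-06 m²
R₁ = ρL/A = (2.71×10^-8)(780)/(1.307e-06) = 16.17 Ω
R₂ = (1.70×10^-8)(582)/(1.307e-06) = 7.57 Ω
R = R₁ + R₂ = 23.7 Ω

23.7 Ω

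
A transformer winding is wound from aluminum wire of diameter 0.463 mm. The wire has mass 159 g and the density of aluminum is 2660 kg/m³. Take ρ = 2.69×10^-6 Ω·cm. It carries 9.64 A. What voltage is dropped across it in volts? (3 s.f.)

547 V

ρ = 2.69×10^-6 Ω·cm = 2.69×10^-8 Ω·m
A = π(d/2)² = π(2.3150e-04 m)² = 1.6837e-07 m²
L = m/(density·A) = 0.159/(2660×1.6837e-07) = 355 m
R = ρL/A = (2.69×10^-8)(355)/(1.6837e-07) = 56.72 Ω
V = IR = 9.64 × 56.72 = 547 V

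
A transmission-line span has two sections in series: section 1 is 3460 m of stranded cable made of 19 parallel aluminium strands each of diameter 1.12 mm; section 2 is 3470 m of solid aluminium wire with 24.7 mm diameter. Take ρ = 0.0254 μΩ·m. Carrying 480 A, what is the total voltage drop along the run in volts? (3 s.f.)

2340 V

ρ = 0.0254 μΩ·m = 2.54×10^-8 Ω·m
Section 1: A_strand = π(5.6000e-04)² = 9.852e-07 m²; R₁ = ρL/(N·A_s) = (2.54×10^-8)(3460)/(19×9.852e-07) = 4.695 Ω
Section 2: A = π(d/2)² = π(1.2350e-02 m)² = 4.792e-04 m²
R₂ = (2.54×10^-8)(3470)/(4.792e-04) = 0.1839 Ω
R = R₁ + R₂ = 4.879 Ω
V = IR = 480 × 4.879 = 2340 V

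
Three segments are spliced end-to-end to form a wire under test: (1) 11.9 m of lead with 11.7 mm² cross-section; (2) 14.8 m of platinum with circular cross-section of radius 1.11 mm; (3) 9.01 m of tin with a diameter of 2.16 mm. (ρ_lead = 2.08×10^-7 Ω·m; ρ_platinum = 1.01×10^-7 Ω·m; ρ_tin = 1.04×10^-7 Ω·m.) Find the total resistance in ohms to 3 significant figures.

0.853 Ω

Seg 1: A = 11.7 mm² = 1.170e-05 m²
R_1 = (2.08×10^-7)(11.9)/(1.170e-05) = 0.2116 Ω
Seg 2: A = πr² = π(1.1100e-03 m)² = 3.871e-06 m²
R_2 = (1.01×10^-7)(14.8)/(3.871e-06) = 0.3862 Ω
Seg 3: A = π(d/2)² = π(1.0800e-03 m)² = 3.664e-06 m²
R_3 = (1.04×10^-7)(9.01)/(3.664e-06) = 0.2557 Ω
R_total = R_1 + R_2 + R_3 = 0.853 Ω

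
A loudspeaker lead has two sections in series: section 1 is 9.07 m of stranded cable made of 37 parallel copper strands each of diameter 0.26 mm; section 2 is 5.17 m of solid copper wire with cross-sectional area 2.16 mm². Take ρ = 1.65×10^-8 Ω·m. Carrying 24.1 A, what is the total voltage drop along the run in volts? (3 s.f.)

Section 1: A_strand = π(1.3000e-04)² = 5.309e-08 m²; R₁ = ρL/(N·A_s) = (1.65×10^-8)(9.07)/(37×5.309e-08) = 0.07618 Ω
Section 2: A = 2.16 mm² = 2.160e-06 m²
R₂ = (1.65×10^-8)(5.17)/(2.160e-06) = 0.03949 Ω
R = R₁ + R₂ = 0.1157 Ω
V = IR = 24.1 × 0.1157 = 2.79 V

2.79 V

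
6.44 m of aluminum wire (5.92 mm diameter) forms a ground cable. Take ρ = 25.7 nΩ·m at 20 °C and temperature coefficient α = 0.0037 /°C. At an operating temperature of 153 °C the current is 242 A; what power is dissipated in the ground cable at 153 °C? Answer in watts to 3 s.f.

525 W

ρ = 25.7 nΩ·m = 2.57×10^-8 Ω·m
A = π(d/2)² = π(2.9600e-03 m)² = 2.753e-05 m²
R₍20₎ = ρL/A = (2.57×10^-8)(6.44)/(2.753e-05) = 0.006013 Ω
R₍153₎ = R₍20₎(1 + αΔT) = 0.006013 × (1 + 0.0037×133) = 0.008972 Ω
P = I²R = (242)² × 0.008972 = 525 W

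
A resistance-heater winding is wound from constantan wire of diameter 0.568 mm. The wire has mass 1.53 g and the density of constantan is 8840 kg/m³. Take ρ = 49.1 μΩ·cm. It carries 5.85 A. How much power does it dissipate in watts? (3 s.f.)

ρ = 49.1 μΩ·cm = 4.91×10^-7 Ω·m
A = π(d/2)² = π(2.8400e-04 m)² = 2.5339e-07 m²
L = m/(density·A) = 0.00153/(8840×2.5339e-07) = 0.6831 m
R = ρL/A = (4.91×10^-7)(0.6831)/(2.5339e-07) = 1.324 Ω
P = I²R = (5.85)² × 1.324 = 45.3 W

45.3 W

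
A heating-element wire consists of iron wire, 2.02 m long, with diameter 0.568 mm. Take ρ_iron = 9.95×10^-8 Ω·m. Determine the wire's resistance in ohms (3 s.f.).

0.793 Ω

A = π(d/2)² = π(2.8400e-04 m)² = 2.534e-07 m²
R = ρL/A = (9.95×10^-8)(2.02 m)/(2.534e-07 m²) = 0.793 Ω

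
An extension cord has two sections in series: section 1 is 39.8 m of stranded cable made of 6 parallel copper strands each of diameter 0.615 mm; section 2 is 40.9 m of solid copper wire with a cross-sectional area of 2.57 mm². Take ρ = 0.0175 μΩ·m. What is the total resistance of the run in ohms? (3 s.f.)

ρ = 0.0175 μΩ·m = 1.75×10^-8 Ω·m
Section 1: A_strand = π(3.0750e-04)² = 2.971e-07 m²; R₁ = ρL/(N·A_s) = (1.75×10^-8)(39.8)/(6×2.971e-07) = 0.3908 Ω
Section 2: A = 2.57 mm² = 2.570e-06 m²
R₂ = (1.75×10^-8)(40.9)/(2.570e-06) = 0.2785 Ω
R = R₁ + R₂ = 0.669 Ω

0.669 Ω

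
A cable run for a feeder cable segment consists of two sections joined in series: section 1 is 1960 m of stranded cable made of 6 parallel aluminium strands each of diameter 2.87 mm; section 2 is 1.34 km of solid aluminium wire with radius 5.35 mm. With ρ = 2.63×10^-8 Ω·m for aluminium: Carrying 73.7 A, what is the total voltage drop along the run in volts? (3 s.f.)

Section 1: A_strand = π(1.4350e-03)² = 6.469e-06 m²; R₁ = ρL/(N·A_s) = (2.63×10^-8)(1960)/(6×6.469e-06) = 1.328 Ω
Section 2: A = πr² = π(5.3500e-03 m)² = 8.992e-05 m²
R₂ = (2.63×10^-8)(1340)/(8.992e-05) = 0.3919 Ω
R = R₁ + R₂ = 1.72 Ω
V = IR = 73.7 × 1.72 = 127 V

127 V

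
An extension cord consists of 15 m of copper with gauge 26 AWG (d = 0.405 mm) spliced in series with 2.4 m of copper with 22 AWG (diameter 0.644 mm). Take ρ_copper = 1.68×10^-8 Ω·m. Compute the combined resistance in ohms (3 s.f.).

2.08 Ω

Segment 1: A = π(0.405/2 mm)² = π(2.0250e-04 m)² = 1.288e-07 m²
R₁ = ρL/A = (1.68×10^-8)(15)/(1.288e-07) = 1.956 Ω
Segment 2: A = π(0.644/2 mm)² = π(3.2200e-04 m)² = 3.257e-07 m²
R₂ = (1.68×10^-8)(2.4)/(3.257e-07) = 0.1238 Ω
R = R₁ + R₂ = 2.08 Ω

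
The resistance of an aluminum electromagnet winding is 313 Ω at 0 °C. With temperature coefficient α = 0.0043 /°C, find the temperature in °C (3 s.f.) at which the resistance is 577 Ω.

R = R₀(1 + α(T − T₀)) ⇒ T = T₀ + (R/R₀ − 1)/α
T = 0 + (577/313 − 1)/0.0043 = 0 + (0.8435)/0.0043 = 196 °C

196 °C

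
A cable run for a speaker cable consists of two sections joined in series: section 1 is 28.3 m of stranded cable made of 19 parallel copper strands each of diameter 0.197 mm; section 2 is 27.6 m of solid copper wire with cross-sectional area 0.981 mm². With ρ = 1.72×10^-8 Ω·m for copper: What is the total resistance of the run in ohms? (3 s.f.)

1.32 Ω

Section 1: A_strand = π(9.8500e-05)² = 3.048e-08 m²; R₁ = ρL/(N·A_s) = (1.72×10^-8)(28.3)/(19×3.048e-08) = 0.8405 Ω
Section 2: A = 0.981 mm² = 9.810e-07 m²
R₂ = (1.72×10^-8)(27.6)/(9.810e-07) = 0.4839 Ω
R = R₁ + R₂ = 1.32 Ω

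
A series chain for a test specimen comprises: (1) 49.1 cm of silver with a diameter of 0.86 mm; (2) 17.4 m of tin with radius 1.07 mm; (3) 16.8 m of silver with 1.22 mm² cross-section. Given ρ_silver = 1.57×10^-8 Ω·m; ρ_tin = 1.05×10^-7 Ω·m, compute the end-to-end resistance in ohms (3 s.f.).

Seg 1: A = π(d/2)² = π(4.3000e-04 m)² = 5.809e-07 m²
R_1 = (1.57×10^-8)(0.491)/(5.809e-07) = 0.01327 Ω
Seg 2: A = πr² = π(1.0700e-03 m)² = 3.597e-06 m²
R_2 = (1.05×10^-7)(17.4)/(3.597e-06) = 0.508 Ω
Seg 3: A = 1.22 mm² = 1.220e-06 m²
R_3 = (1.57×10^-8)(16.8)/(1.220e-06) = 0.2162 Ω
R_total = R_1 + R_2 + R_3 = 0.737 Ω

0.737 Ω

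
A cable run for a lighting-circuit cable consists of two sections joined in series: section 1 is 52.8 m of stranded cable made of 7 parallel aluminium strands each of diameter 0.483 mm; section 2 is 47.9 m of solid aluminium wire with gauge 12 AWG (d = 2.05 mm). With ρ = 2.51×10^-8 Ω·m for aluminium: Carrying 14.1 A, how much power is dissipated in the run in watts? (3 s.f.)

278 W

Section 1: A_strand = π(2.4150e-04)² = 1.832e-07 m²; R₁ = ρL/(N·A_s) = (2.51×10^-8)(52.8)/(7×1.832e-07) = 1.033 Ω
Section 2: A = π(2.05/2 mm)² = π(1.0250e-03 m)² = 3.301e-06 m²
R₂ = (2.51×10^-8)(47.9)/(3.301e-06) = 0.3643 Ω
R = R₁ + R₂ = 1.398 Ω
P = I²R = (14.1)² × 1.398 = 278 W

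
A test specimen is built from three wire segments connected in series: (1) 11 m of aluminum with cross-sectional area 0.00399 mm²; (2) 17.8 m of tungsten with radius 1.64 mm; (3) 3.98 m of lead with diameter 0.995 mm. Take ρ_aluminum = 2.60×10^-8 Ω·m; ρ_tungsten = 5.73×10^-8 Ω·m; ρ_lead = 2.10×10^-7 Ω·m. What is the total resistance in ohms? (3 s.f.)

Seg 1: A = 0.00399 mm² = 3.990e-09 m²
R_1 = (2.60×10^-8)(11)/(3.990e-09) = 71.68 Ω
Seg 2: A = πr² = π(1.6400e-03 m)² = 8.450e-06 m²
R_2 = (5.73×10^-8)(17.8)/(8.450e-06) = 0.1207 Ω
Seg 3: A = π(d/2)² = π(4.9750e-04 m)² = 7.776e-07 m²
R_3 = (2.10×10^-7)(3.98)/(7.776e-07) = 1.075 Ω
R_total = R_1 + R_2 + R_3 = 72.9 Ω

72.9 Ω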